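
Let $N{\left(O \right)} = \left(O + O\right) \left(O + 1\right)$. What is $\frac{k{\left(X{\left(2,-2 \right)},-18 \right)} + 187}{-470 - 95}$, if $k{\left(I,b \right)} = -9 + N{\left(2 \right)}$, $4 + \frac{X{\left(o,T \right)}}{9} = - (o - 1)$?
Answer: $- \frac{38}{113} \approx -0.33628$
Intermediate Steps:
$X{\left(o,T \right)} = -27 - 9 o$ ($X{\left(o,T \right)} = -36 + 9 \left(- (o - 1)\right) = -36 + 9 \left(- (-1 + o)\right) = -36 + 9 \left(1 - o\right) = -36 - \left(-9 + 9 o\right) = -27 - 9 o$)
$N{\left(O \right)} = 2 O \left(1 + O\right)$
$k{\left(I,b \right)} = 3$ ($k{\left(I,b \right)} = -9 + 2 \cdot 2 \left(1 + 2\right) = -9 + 2 \cdot 2 \cdot 3 = -9 + 12 = 3$)
$\frac{k{\left(X{\left(2,-2 \right)},-18 \right)} + 187}{-470 - 95} = \frac{3 + 187}{-470 - 95} = \frac{190}{-565} = 190 \left(- \frac{1}{565}\right) = - \frac{38}{113}$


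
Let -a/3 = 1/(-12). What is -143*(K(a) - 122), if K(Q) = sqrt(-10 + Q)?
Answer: 17446 - 143*I*sqrt(39)/2 ≈ 17446.0 - 446.52*I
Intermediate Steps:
a = 1/4 (a = -3/(-12) = -3*(-1/12) = 1/4 ≈ 0.25000)
-143*(K(a) - 122) = -143*(sqrt(-10 + 1/4) - 122) = -143*(sqrt(-39/4) - 122) = -143*(I*sqrt(39)/2 - 122) = -143*(-122 + I*sqrt(39)/2) = 17446 - 143*I*sqrt(39)/2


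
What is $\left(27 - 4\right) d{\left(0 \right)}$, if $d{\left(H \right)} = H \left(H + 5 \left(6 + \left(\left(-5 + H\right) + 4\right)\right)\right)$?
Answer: $0$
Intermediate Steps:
$d{\left(H \right)} = H \left(25 + 6 H\right)$ ($d{\left(H \right)} = H \left(H + 5 \left(6 + \left(-1 + H\right)\right)\right) = H \left(H + 5 \left(5 + H\right)\right) = H \left(H + \left(25 + 5 H\right)\right) = H \left(25 + 6 H\right)$)
$\left(27 - 4\right) d{\left(0 \right)} = \left(27 - 4\right) 0 \left(25 + 6 \cdot 0\right) = 23 \cdot 0 \left(25 + 0\right) = 23 \cdot 0 \cdot 25 = 23 \cdot 0 = 0$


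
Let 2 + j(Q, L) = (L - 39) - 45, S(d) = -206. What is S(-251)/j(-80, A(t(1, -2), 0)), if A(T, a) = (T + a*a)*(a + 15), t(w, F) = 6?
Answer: -103/2 ≈ -51.500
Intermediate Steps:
A(T, a) = (15 + a)*(T + a**2) (A(T, a) = (T + a**2)*(15 + a) = (15 + a)*(T + a**2))
j(Q, L) = -86 + L (j(Q, L) = -2 + ((L - 39) - 45) = -2 + ((-39 + L) - 45) = -2 + (-84 + L) = -86 + L)
S(-251)/j(-80, A(t(1, -2), 0)) = -206/(-86 + (0**3 + 15*6 + 15*0**2 + 6*0)) = -206/(-86 + (0 + 90 + 15*0 + 0)) = -206/(-86 + (0 + 90 + 0 + 0)) = -206/(-86 + 90) = -206/4 = -206*1/4 = -103/2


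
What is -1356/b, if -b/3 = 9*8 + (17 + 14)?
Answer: 452/103 ≈ 4.3884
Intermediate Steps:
b = -309 (b = -3*(9*8 + (17 + 14)) = -3*(72 + 31) = -3*103 = -309)
-1356/b = -1356/(-309) = -1356*(-1/309) = 452/103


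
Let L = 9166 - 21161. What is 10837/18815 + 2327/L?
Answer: 17241462/45137185 ≈ 0.38198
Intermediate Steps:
L = -11995
10837/18815 + 2327/L = 10837/18815 + 2327/(-11995) = 10837*(1/18815) + 2327*(-1/11995) = 10837/18815 - 2327/11995 = 17241462/45137185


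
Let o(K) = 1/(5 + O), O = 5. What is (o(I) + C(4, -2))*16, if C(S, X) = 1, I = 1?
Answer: 88/5 ≈ 17.600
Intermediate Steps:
o(K) = ⅒ (o(K) = 1/(5 + 5) = 1/10 = ⅒)
(o(I) + C(4, -2))*16 = (⅒ + 1)*16 = (11/10)*16 = 88/5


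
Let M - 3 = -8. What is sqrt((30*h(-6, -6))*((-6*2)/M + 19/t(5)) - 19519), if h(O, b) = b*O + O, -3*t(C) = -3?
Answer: I*sqrt(259) ≈ 16.093*I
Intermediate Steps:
M = -5 (M = 3 - 8 = -5)
t(C) = 1 (t(C) = -1/3*(-3) = 1)
h(O, b) = O + O*b (h(O, b) = O*b + O = O + O*b)
sqrt((30*h(-6, -6))*((-6*2)/M + 19/t(5)) - 19519) = sqrt((30*(-6*(1 - 6)))*(-6*2/(-5) + 19/1) - 19519) = sqrt((30*(-6*(-5)))*(-12*(-1/5) + 19*1) - 19519) = sqrt((30*30)*(12/5 + 19) - 19519) = sqrt(900*(107/5) - 19519) = sqrt(19260 - 19519) = sqrt(-259) = I*sqrt(259)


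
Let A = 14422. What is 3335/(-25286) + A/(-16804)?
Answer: -52589504/53113243 ≈ -0.99014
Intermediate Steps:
3335/(-25286) + A/(-16804) = 3335/(-25286) + 14422/(-16804) = 3335*(-1/25286) + 14422*(-1/16804) = -3335/25286 - 7211/8402 = -52589504/53113243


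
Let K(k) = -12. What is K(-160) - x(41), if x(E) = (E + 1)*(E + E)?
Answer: -3456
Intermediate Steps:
x(E) = 2*E*(1 + E) (x(E) = (1 + E)*(2*E) = 2*E*(1 + E))
K(-160) - x(41) = -12 - 2*41*(1 + 41) = -12 - 2*41*42 = -12 - 1*3444 = -12 - 3444 = -3456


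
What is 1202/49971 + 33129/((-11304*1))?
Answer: -182433539/62763576 ≈ -2.9067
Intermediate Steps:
1202/49971 + 33129/((-11304*1)) = 1202*(1/49971) + 33129/(-11304) = 1202/49971 + 33129*(-1/11304) = 1202/49971 - 3681/1256 = -182433539/62763576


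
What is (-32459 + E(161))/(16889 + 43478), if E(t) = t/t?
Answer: -32458/60367 ≈ -0.53768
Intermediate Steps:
E(t) = 1
(-32459 + E(161))/(16889 + 43478) = (-32459 + 1)/(16889 + 43478) = -32458/60367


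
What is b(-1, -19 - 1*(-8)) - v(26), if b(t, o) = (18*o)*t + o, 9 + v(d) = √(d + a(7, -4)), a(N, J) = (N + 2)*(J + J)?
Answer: 196 - I*√46 ≈ 196.0 - 6.7823*I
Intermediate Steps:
a(N, J) = 2*J*(2 + N) (a(N, J) = (2 + N)*(2*J) = 2*J*(2 + N))
v(d) = -9 + √(-72 + d) (v(d) = -9 + √(d + 2*(-4)*(2 + 7)) = -9 + √(d + 2*(-4)*9) = -9 + √(d - 72) = -9 + √(-72 + d))
b(t, o) = o + 18*o*t (b(t, o) = 18*o*t + o = o + 18*o*t)
b(-1, -19 - 1*(-8)) - v(26) = (-19 - 1*(-8))*(1 + 18*(-1)) - (-9 + √(-72 + 26)) = (-19 + 8)*(1 - 18) - (-9 + √(-46)) = -11*(-17) - (-9 + I*√46) = 187 + (9 - I*√46) = 196 - I*√46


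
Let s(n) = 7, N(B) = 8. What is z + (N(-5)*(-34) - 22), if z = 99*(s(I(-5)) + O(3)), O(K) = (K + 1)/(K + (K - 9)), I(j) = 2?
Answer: 267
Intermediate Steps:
O(K) = (1 + K)/(-9 + 2*K) (O(K) = (1 + K)/(K + (-9 + K)) = (1 + K)/(-9 + 2*K))
z = 561 (z = 99*(7 + (1 + 3)/(-9 + 2*3)) = 99*(7 + 4/(-9 + 6)) = 99*(7 + 4/(-3)) = 99*(7 - ⅓*4) = 99*(7 - 4/3) = 99*(17/3) = 561)
z + (N(-5)*(-34) - 22) = 561 + (8*(-34) - 22) = 561 + (-272 - 22) = 561 - 294 = 267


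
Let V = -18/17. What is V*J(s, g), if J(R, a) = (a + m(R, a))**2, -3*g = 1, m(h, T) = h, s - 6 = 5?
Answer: -2048/17 ≈ -120.47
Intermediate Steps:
s = 11 (s = 6 + 5 = 11)
V = -18/17 (V = -18*1/17 = -18/17 ≈ -1.0588)
g = -1/3 (g = -1/3*1 = -1/3 ≈ -0.33333)
J(R, a) = (R + a)**2 (J(R, a) = (a + R)**2 = (R + a)**2)
V*J(s, g) = -18*(11 - 1/3)**2/17 = -18*(32/3)**2/17 = -18/17*1024/9 = -2048/17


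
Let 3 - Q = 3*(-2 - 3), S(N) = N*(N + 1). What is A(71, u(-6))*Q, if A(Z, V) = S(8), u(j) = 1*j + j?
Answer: 1296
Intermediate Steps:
u(j) = 2*j (u(j) = j + j = 2*j)
S(N) = N*(1 + N)
A(Z, V) = 72 (A(Z, V) = 8*(1 + 8) = 8*9 = 72)
Q = 18 (Q = 3 - 3*(-2 - 3) = 3 - 3*(-5) = 3 - 1*(-15) = 3 + 15 = 18)
A(71, u(-6))*Q = 72*18 = 1296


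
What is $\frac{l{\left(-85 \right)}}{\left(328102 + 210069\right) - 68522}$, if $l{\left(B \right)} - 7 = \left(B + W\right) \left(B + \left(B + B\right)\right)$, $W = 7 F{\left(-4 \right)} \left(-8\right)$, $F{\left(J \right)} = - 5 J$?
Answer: $\frac{307282}{469649} \approx 0.65428$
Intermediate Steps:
$W = -1120$ ($W = 7 \left(\left(-5\right) \left(-4\right)\right) \left(-8\right) = 7 \cdot 20 \left(-8\right) = 140 \left(-8\right) = -1120$)
$l{\left(B \right)} = 7 + 3 B \left(-1120 + B\right)$ ($l{\left(B \right)} = 7 + \left(B - 1120\right) \left(B + \left(B + B\right)\right) = 7 + \left(-1120 + B\right) \left(B + 2 B\right) = 7 + \left(-1120 + B\right) 3 B = 7 + 3 B \left(-1120 + B\right)$)
$\frac{l{\left(-85 \right)}}{\left(328102 + 210069\right) - 68522} = \frac{7 - -285600 + 3 \left(-85\right)^{2}}{\left(328102 + 210069\right) - 68522} = \frac{7 + 285600 + 3 \cdot 7225}{538171 - 68522} = \frac{7 + 285600 + 21675}{469649} = 307282 \cdot \frac{1}{469649} = \frac{307282}{469649}$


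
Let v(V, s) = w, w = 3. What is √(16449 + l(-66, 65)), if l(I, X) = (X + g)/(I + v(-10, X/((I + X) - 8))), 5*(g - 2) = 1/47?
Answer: √400576744855/4935 ≈ 128.25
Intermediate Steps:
v(V, s) = 3
g = 471/235 (g = 2 + (⅕)/47 = 2 + (⅕)*(1/47) = 2 + 1/235 = 471/235 ≈ 2.0043)
l(I, X) = (471/235 + X)/(3 + I) (l(I, X) = (X + 471/235)/(I + 3) = (471/235 + X)/(3 + I))
√(16449 + l(-66, 65)) = √(16449 + (471/235 + 65)/(3 - 66)) = √(16449 + (15746/235)/(-63)) = √(16449 - 1/63*15746/235) = √(16449 - 15746/14805) = √(243511699/14805) = √400576744855/4935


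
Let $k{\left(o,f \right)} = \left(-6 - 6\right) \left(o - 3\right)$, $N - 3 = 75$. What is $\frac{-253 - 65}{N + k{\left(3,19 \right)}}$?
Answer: $- \frac{53}{13} \approx -4.0769$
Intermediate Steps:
$N = 78$ ($N = 3 + 75 = 78$)
$k{\left(o,f \right)} = 36 - 12 o$ ($k{\left(o,f \right)} = - 12 \left(-3 + o\right) = 36 - 12 o$)
$\frac{-253 - 65}{N + k{\left(3,19 \right)}} = \frac{-253 - 65}{78 + \left(36 - 36\right)} = - \frac{318}{78 + \left(36 - 36\right)} = - \frac{318}{78 + 0} = - \frac{318}{78} = \left(-318\right) \frac{1}{78} = - \frac{53}{13}$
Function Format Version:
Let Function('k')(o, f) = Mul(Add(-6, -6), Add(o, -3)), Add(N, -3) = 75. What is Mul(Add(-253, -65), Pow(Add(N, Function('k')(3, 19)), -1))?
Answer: Rational(-53, 13) ≈ -4.0769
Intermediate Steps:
N = 78 (N = Add(3, 75) = 78)
Function('k')(o, f) = Add(36, Mul(-12, o)) (Function('k')(o, f) = Mul(-12, Add(-3, o)) = Add(36, Mul(-12, o)))
Mul(Add(-253, -65), Pow(Add(N, Function('k')(3, 19)), -1)) = Mul(Add(-253, -65), Pow(Add(78, Add(36, Mul(-12, 3))), -1)) = Mul(-318, Pow(Add(78, Add(36, -36)), -1)) = Mul(-318, Pow(Add(78, 0), -1)) = Mul(-318, Pow(78, -1)) = Mul(-318, Rational(1, 78)) = Rational(-53, 13)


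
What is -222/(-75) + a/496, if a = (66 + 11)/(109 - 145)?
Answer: 1319419/446400 ≈ 2.9557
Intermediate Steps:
a = -77/36 (a = 77/(-36) = 77*(-1/36) = -77/36 ≈ -2.1389)
-222/(-75) + a/496 = -222/(-75) - 77/36/496 = -222*(-1/75) - 77/36*1/496 = 74/25 - 77/17856 = 1319419/446400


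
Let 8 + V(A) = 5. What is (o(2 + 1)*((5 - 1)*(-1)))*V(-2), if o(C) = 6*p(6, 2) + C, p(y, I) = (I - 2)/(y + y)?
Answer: 36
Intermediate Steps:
p(y, I) = (-2 + I)/(2*y) (p(y, I) = (-2 + I)/((2*y)) = (-2 + I)*(1/(2*y)) = (-2 + I)/(2*y))
V(A) = -3 (V(A) = -8 + 5 = -3)
o(C) = C (o(C) = 6*((½)*(-2 + 2)/6) + C = 6*((½)*(⅙)*0) + C = 6*0 + C = 0 + C = C)
(o(2 + 1)*((5 - 1)*(-1)))*V(-2) = ((2 + 1)*((5 - 1)*(-1)))*(-3) = (3*(4*(-1)))*(-3) = (3*(-4))*(-3) = -12*(-3) = 36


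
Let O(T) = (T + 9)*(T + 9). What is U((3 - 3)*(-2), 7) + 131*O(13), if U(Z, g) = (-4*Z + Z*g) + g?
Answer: 63411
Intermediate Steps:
U(Z, g) = g - 4*Z + Z*g
O(T) = (9 + T)² (O(T) = (9 + T)*(9 + T) = (9 + T)²)
U((3 - 3)*(-2), 7) + 131*O(13) = (7 - 4*(3 - 3)*(-2) + ((3 - 3)*(-2))*7) + 131*(9 + 13)² = (7 - 0*(-2) + (0*(-2))*7) + 131*22² = (7 - 4*0 + 0*7) + 131*484 = (7 + 0 + 0) + 63404 = 7 + 63404 = 63411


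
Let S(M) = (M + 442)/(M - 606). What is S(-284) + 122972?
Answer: 54722461/445 ≈ 1.2297e+5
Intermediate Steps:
S(M) = (442 + M)/(-606 + M)
S(-284) + 122972 = (442 - 284)/(-606 - 284) + 122972 = 158/(-890) + 122972 = -1/890*158 + 122972 = -79/445 + 122972 = 54722461/445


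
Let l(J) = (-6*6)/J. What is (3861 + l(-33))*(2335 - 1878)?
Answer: 19414731/11 ≈ 1.7650e+6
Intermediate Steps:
l(J) = -36/J
(3861 + l(-33))*(2335 - 1878) = (3861 - 36/(-33))*(2335 - 1878) = (3861 - 36*(-1/33))*457 = (3861 + 12/11)*457 = (42483/11)*457 = 19414731/11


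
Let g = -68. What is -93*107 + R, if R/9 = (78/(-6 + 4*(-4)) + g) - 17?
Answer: -118227/11 ≈ -10748.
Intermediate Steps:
R = -8766/11 (R = 9*((78/(-6 + 4*(-4)) - 68) - 17) = 9*((78/(-6 - 16) - 68) - 17) = 9*((78/(-22) - 68) - 17) = 9*((78*(-1/22) - 68) - 17) = 9*((-39/11 - 68) - 17) = 9*(-787/11 - 17) = 9*(-974/11) = -8766/11 ≈ -796.91)
-93*107 + R = -93*107 - 8766/11 = -9951 - 8766/11 = -118227/11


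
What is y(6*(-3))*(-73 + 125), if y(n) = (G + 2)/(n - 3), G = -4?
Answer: 104/21 ≈ 4.9524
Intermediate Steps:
y(n) = -2/(-3 + n) (y(n) = (-4 + 2)/(n - 3) = -2/(-3 + n))
y(6*(-3))*(-73 + 125) = (-2/(-3 + 6*(-3)))*(-73 + 125) = -2/(-3 - 18)*52 = -2/(-21)*52 = -2*(-1/21)*52 = (2/21)*52 = 104/21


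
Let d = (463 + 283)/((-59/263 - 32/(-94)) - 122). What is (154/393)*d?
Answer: -1420081124/592096551 ≈ -2.3984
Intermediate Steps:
d = -9221306/1506607 (d = 746/((-59*1/263 - 32*(-1/94)) - 122) = 746/((-59/263 + 16/47) - 122) = 746/(1435/12361 - 122) = 746/(-1506607/12361) = 746*(-12361/1506607) = -9221306/1506607 ≈ -6.1206)
(154/393)*d = (154/393)*(-9221306/1506607) = -1420081124/592096551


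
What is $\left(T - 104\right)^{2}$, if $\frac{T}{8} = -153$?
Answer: $1763584$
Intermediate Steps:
$T = -1224$ ($T = 8 \left(-153\right) = -1224$)
$\left(T - 104\right)^{2} = \left(-1224 - 104\right)^{2} = \left(-1328\right)^{2} = 1763584$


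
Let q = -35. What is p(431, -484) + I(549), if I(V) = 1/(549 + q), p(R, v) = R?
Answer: 221535/514 ≈ 431.00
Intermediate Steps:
I(V) = 1/514 (I(V) = 1/(549 - 35) = 1/514)
p(431, -484) + I(549) = 431 + 1/514 = 221535/514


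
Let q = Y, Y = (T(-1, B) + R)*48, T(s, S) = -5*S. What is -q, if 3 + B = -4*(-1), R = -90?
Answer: 4560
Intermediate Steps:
B = 1 (B = -3 - 4*(-1) = -3 + 4 = 1)
Y = -4560 (Y = (-5*1 - 90)*48 = (-5 - 90)*48 = -95*48 = -4560)
q = -4560
-q = -1*(-4560) = 4560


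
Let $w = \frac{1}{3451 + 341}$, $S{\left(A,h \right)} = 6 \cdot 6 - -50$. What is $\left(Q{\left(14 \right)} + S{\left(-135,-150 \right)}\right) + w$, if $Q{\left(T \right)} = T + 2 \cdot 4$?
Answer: $\frac{409537}{3792} \approx 108.0$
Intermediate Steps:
$S{\left(A,h \right)} = 86$ ($S{\left(A,h \right)} = 36 + 50 = 86$)
$Q{\left(T \right)} = 8 + T$ ($Q{\left(T \right)} = T + 8 = 8 + T$)
$w = \frac{1}{3792} \approx 0.00026371$
$\left(Q{\left(14 \right)} + S{\left(-135,-150 \right)}\right) + w = \left(\left(8 + 14\right) + 86\right) + \frac{1}{3792} = \left(22 + 86\right) + \frac{1}{3792} = 108 + \frac{1}{3792} = \frac{409537}{3792}$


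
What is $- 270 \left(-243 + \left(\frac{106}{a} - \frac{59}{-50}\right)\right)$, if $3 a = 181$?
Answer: $\frac{58659417}{905} \approx 64817.0$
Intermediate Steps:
$a = \frac{181}{3}$ ($a = \frac{1}{3} \cdot 181 = \frac{181}{3} \approx 60.333$)
$- 270 \left(-243 + \left(\frac{106}{a} - \frac{59}{-50}\right)\right) = - 270 \left(-243 + \left(\frac{106}{\frac{181}{3}} - \frac{59}{-50}\right)\right) = - 270 \left(-243 + \left(106 \cdot \frac{3}{181} - - \frac{59}{50}\right)\right) = - 270 \left(-243 + \left(\frac{318}{181} + \frac{59}{50}\right)\right) = - 270 \left(-243 + \frac{26579}{9050}\right) = \left(-270\right) \left(- \frac{2172571}{9050}\right) = \frac{58659417}{905}$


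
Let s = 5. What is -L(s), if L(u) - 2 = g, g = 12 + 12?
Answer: -26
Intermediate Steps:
g = 24
L(u) = 26 (L(u) = 2 + 24 = 26)
-L(s) = -1*26 = -26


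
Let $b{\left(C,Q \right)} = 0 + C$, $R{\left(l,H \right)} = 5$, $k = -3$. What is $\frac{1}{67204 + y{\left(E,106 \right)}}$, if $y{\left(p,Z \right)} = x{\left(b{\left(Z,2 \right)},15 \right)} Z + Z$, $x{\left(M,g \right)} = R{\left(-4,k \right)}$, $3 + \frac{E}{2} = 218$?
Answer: $\frac{1}{67840} \approx 1.4741 \cdot 10^{-5}$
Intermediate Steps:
$b{\left(C,Q \right)} = C$
$E = 430$ ($E = -6 + 2 \cdot 218 = -6 + 436 = 430$)
$x{\left(M,g \right)} = 5$
$y{\left(p,Z \right)} = 6 Z$ ($y{\left(p,Z \right)} = 5 Z + Z = 6 Z$)
$\frac{1}{67204 + y{\left(E,106 \right)}} = \frac{1}{67204 + 6 \cdot 106} = \frac{1}{67204 + 636} = \frac{1}{67840}$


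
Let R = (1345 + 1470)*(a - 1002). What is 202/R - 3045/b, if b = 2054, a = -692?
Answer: -7260416179/4897362470 ≈ -1.4825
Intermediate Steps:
R = -4768610 (R = (1345 + 1470)*(-692 - 1002) = 2815*(-1694) = -4768610)
202/R - 3045/b = 202/(-4768610) - 3045/2054 = 202*(-1/4768610) - 3045*1/2054 = -101/2384305 - 3045/2054 = -7260416179/4897362470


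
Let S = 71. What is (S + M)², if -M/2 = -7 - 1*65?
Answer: 46225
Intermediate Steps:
M = 144 (M = -2*(-7 - 1*65) = -2*(-7 - 65) = -2*(-72) = 144)
(S + M)² = (71 + 144)² = 215² = 46225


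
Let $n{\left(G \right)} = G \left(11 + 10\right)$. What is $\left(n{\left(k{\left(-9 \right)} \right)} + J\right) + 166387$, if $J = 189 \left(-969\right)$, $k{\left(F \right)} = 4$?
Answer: $-16670$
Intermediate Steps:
$n{\left(G \right)} = 21 G$ ($n{\left(G \right)} = G 21 = 21 G$)
$J = -183141$
$\left(n{\left(k{\left(-9 \right)} \right)} + J\right) + 166387 = \left(21 \cdot 4 - 183141\right) + 166387 = \left(84 - 183141\right) + 166387 = -183057 + 166387 = -16670$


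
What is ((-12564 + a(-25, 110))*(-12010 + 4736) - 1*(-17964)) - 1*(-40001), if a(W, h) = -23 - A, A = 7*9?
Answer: 92074065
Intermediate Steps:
A = 63
a(W, h) = -86 (a(W, h) = -23 - 1*63 = -23 - 63 = -86)
((-12564 + a(-25, 110))*(-12010 + 4736) - 1*(-17964)) - 1*(-40001) = ((-12564 - 86)*(-12010 + 4736) - 1*(-17964)) - 1*(-40001) = (-12650*(-7274) + 17964) + 40001 = (92016100 + 17964) + 40001 = 92034064 + 40001 = 92074065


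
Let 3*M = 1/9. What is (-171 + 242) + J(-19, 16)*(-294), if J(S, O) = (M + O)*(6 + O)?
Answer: -932909/9 ≈ -1.0366e+5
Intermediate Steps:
M = 1/27 (M = (1/3)/9 = (1/3)*(1/9) = 1/27 ≈ 0.037037)
J(S, O) = (6 + O)*(1/27 + O) (J(S, O) = (1/27 + O)*(6 + O) = (6 + O)*(1/27 + O))
(-171 + 242) + J(-19, 16)*(-294) = (-171 + 242) + (2/9 + 16**2 + (163/27)*16)*(-294) = 71 + (2/9 + 256 + 2608/27)*(-294) = 71 + (9526/27)*(-294) = 71 - 933548/9 = -932909/9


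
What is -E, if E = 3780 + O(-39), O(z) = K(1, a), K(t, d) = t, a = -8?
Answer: -3781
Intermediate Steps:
O(z) = 1
E = 3781 (E = 3780 + 1 = 3781)
-E = -1*3781 = -3781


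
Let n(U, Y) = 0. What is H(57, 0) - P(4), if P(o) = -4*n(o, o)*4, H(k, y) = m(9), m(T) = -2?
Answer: -2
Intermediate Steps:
H(k, y) = -2
P(o) = 0 (P(o) = -4*0*4 = 0*4 = 0)
H(57, 0) - P(4) = -2 - 1*0 = -2 + 0 = -2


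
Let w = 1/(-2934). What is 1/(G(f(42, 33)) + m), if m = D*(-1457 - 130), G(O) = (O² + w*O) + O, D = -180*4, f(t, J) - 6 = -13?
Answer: 2934/3352628995 ≈ 8.7513e-7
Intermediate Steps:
f(t, J) = -7 (f(t, J) = 6 - 13 = -7)
D = -720
w = -1/2934 ≈ -0.00034083
G(O) = O² + 2933*O/2934 (G(O) = (O² - O/2934) + O = O² + 2933*O/2934)
m = 1142640 (m = -720*(-1457 - 130) = -720*(-1587) = 1142640)
1/(G(f(42, 33)) + m) = 1/((1/2934)*(-7)*(2933 + 2934*(-7)) + 1142640) = 1/((1/2934)*(-7)*(2933 - 20538) + 1142640) = 1/((1/2934)*(-7)*(-17605) + 1142640) = 1/(123235/2934 + 1142640) = 1/(3352628995/2934) = 2934/3352628995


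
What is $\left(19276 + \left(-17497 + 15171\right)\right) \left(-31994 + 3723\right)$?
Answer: $-479193450$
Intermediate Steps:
$\left(19276 + \left(-17497 + 15171\right)\right) \left(-31994 + 3723\right) = \left(19276 - 2326\right) \left(-28271\right) = 16950 \left(-28271\right) = -479193450$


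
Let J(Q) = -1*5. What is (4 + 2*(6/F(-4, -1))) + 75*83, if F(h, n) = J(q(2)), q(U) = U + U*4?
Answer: 31133/5 ≈ 6226.6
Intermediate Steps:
q(U) = 5*U (q(U) = U + 4*U = 5*U)
J(Q) = -5
F(h, n) = -5
(4 + 2*(6/F(-4, -1))) + 75*83 = (4 + 2*(6/(-5))) + 75*83 = (4 + 2*(6*(-1/5))) + 6225 = (4 + 2*(-6/5)) + 6225 = (4 - 12/5) + 6225 = 8/5 + 6225 = 31133/5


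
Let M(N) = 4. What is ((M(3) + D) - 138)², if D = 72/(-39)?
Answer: 3118756/169 ≈ 18454.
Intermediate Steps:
D = -24/13 (D = 72*(-1/39) = -24/13 ≈ -1.8462)
((M(3) + D) - 138)² = ((4 - 24/13) - 138)² = (28/13 - 138)² = (-1766/13)² = 3118756/169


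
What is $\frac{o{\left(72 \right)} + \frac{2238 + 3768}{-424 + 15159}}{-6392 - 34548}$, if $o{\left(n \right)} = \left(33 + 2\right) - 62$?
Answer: $\frac{55977}{86178700} \approx 0.00064955$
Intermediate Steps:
$o{\left(n \right)} = -27$ ($o{\left(n \right)} = 35 - 62 = -27$)
$\frac{o{\left(72 \right)} + \frac{2238 + 3768}{-424 + 15159}}{-6392 - 34548} = \frac{-27 + \frac{2238 + 3768}{-424 + 15159}}{-6392 - 34548} = \frac{-27 + \frac{6006}{14735}}{-40940} = \left(-27 + 6006 \cdot \frac{1}{14735}\right) \left(- \frac{1}{40940}\right) = \left(-27 + \frac{858}{2105}\right) \left(- \frac{1}{40940}\right) = \left(- \frac{55977}{2105}\right) \left(- \frac{1}{40940}\right) = \frac{55977}{86178700}$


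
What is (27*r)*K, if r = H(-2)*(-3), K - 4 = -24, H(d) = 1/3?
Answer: 540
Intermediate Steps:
H(d) = 1/3
K = -20 (K = 4 - 24 = -20)
r = -1 (r = (1/3)*(-3) = -1)
(27*r)*K = (27*(-1))*(-20) = -27*(-20) = 540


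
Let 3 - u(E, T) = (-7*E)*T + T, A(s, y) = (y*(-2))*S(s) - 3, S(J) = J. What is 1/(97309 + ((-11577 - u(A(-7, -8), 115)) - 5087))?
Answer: 1/173332 ≈ 5.7693e-6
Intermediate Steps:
A(s, y) = -3 - 2*s*y (A(s, y) = (y*(-2))*s - 3 = (-2*y)*s - 3 = -2*s*y - 3 = -3 - 2*s*y)
u(E, T) = 3 - T + 7*E*T (u(E, T) = 3 - ((-7*E)*T + T) = 3 - (-7*E*T + T) = 3 - (T - 7*E*T) = 3 + (-T + 7*E*T) = 3 - T + 7*E*T)
1/(97309 + ((-11577 - u(A(-7, -8), 115)) - 5087)) = 1/(97309 + ((-11577 - (3 - 1*115 + 7*(-3 - 2*(-7)*(-8))*115)) - 5087)) = 1/(97309 + ((-11577 - (3 - 115 + 7*(-3 - 112)*115)) - 5087)) = 1/(97309 + ((-11577 - (3 - 115 + 7*(-115)*115)) - 5087)) = 1/(97309 + ((-11577 - (3 - 115 - 92575)) - 5087)) = 1/(97309 + ((-11577 - 1*(-92687)) - 5087)) = 1/(97309 + ((-11577 + 92687) - 5087)) = 1/(97309 + (81110 - 5087)) = 1/(97309 + 76023) = 1/173332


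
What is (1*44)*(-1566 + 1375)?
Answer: -8404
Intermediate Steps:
(1*44)*(-1566 + 1375) = 44*(-191) = -8404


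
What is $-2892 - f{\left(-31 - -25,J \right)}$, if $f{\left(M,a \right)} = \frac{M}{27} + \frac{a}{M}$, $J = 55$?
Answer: $- \frac{51887}{18} \approx -2882.6$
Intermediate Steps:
$f{\left(M,a \right)} = \frac{M}{27} + \frac{a}{M}$ ($f{\left(M,a \right)} = M \frac{1}{27} + \frac{a}{M} = \frac{M}{27} + \frac{a}{M}$)
$-2892 - f{\left(-31 - -25,J \right)} = -2892 - \left(\frac{-31 - -25}{27} + \frac{55}{-31 - -25}\right) = -2892 - \left(\frac{-31 + 25}{27} + \frac{55}{-31 + 25}\right) = -2892 - \left(\frac{1}{27} \left(-6\right) + \frac{55}{-6}\right) = -2892 - \left(- \frac{2}{9} + 55 \left(- \frac{1}{6}\right)\right) = -2892 - \left(- \frac{2}{9} - \frac{55}{6}\right) = -2892 - - \frac{169}{18} = -2892 + \frac{169}{18} = - \frac{51887}{18}$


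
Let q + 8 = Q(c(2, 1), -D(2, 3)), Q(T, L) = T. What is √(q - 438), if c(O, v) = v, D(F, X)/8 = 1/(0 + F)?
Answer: I*√445 ≈ 21.095*I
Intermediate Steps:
D(F, X) = 8/F (D(F, X) = 8/(0 + F) = 8/F)
q = -7 (q = -8 + 1 = -7)
√(q - 438) = √(-7 - 438) = √(-445) = I*√445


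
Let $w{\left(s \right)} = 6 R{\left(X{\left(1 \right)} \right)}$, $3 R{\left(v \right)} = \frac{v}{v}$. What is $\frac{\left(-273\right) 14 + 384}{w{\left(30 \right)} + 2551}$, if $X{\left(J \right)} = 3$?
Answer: $- \frac{1146}{851} \approx -1.3467$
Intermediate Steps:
$R{\left(v \right)} = \frac{1}{3}$ ($R{\left(v \right)} = \frac{v \frac{1}{v}}{3} = \frac{1}{3} \cdot 1 = \frac{1}{3}$)
$w{\left(s \right)} = 2$ ($w{\left(s \right)} = 6 \cdot \frac{1}{3} = 2$)
$\frac{\left(-273\right) 14 + 384}{w{\left(30 \right)} + 2551} = \frac{\left(-273\right) 14 + 384}{2 + 2551} = \frac{-3822 + 384}{2553} = \left(-3438\right) \frac{1}{2553} = - \frac{1146}{851}$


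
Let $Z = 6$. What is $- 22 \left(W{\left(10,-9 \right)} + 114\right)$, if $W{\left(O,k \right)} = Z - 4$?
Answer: $-2552$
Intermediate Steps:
$W{\left(O,k \right)} = 2$ ($W{\left(O,k \right)} = 6 - 4 = 2$)
$- 22 \left(W{\left(10,-9 \right)} + 114\right) = - 22 \left(2 + 114\right) = \left(-22\right) 116 = -2552$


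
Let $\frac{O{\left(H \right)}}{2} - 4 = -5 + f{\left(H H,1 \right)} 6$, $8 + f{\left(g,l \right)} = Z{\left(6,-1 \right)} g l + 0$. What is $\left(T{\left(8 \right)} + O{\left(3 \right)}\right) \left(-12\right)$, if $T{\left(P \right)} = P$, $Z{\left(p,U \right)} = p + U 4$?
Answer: $-1512$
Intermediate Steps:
$Z{\left(p,U \right)} = p + 4 U$
$f{\left(g,l \right)} = -8 + 2 g l$ ($f{\left(g,l \right)} = -8 + \left(\left(6 + 4 \left(-1\right)\right) g l + 0\right) = -8 + \left(\left(6 - 4\right) g l + 0\right) = -8 + \left(2 g l + 0\right) = -8 + 2 g l$)
$O{\left(H \right)} = -98 + 24 H^{2}$ ($O{\left(H \right)} = 8 + 2 \left(-5 + \left(-8 + 2 H H 1\right) 6\right) = 8 + 2 \left(-5 + \left(-8 + 2 H^{2} \cdot 1\right) 6\right) = 8 + 2 \left(-5 + \left(-8 + 2 H^{2}\right) 6\right) = 8 + 2 \left(-5 + \left(-48 + 12 H^{2}\right)\right) = 8 + 2 \left(-53 + 12 H^{2}\right) = 8 + \left(-106 + 24 H^{2}\right) = -98 + 24 H^{2}$)
$\left(T{\left(8 \right)} + O{\left(3 \right)}\right) \left(-12\right) = \left(8 - \left(98 - 24 \cdot 3^{2}\right)\right) \left(-12\right) = \left(8 + \left(-98 + 24 \cdot 9\right)\right) \left(-12\right) = \left(8 + \left(-98 + 216\right)\right) \left(-12\right) = \left(8 + 118\right) \left(-12\right) = 126 \left(-12\right) = -1512$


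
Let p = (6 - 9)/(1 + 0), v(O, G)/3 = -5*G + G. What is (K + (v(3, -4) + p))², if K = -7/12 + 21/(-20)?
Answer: 1692601/900 ≈ 1880.7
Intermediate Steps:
v(O, G) = -12*G (v(O, G) = 3*(-5*G + G) = 3*(-4*G) = -12*G)
p = -3 (p = -3/1 = -3*1 = -3)
K = -49/30 (K = -7*1/12 + 21*(-1/20) = -7/12 - 21/20 = -49/30 ≈ -1.6333)
(K + (v(3, -4) + p))² = (-49/30 + (-12*(-4) - 3))² = (-49/30 + (48 - 3))² = (-49/30 + 45)² = (1301/30)² = 1692601/900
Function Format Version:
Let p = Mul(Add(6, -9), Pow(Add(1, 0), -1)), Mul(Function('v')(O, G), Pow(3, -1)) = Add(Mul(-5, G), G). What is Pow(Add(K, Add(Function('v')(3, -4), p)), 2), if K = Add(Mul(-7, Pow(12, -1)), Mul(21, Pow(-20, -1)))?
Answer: Rational(1692601, 900) ≈ 1880.7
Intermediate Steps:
Function('v')(O, G) = Mul(-12, G) (Function('v')(O, G) = Mul(3, Add(Mul(-5, G), G)) = Mul(3, Mul(-4, G)) = Mul(-12, G))
p = -3 (p = Mul(-3, Pow(1, -1)) = Mul(-3, 1) = -3)
K = Rational(-49, 30) (K = Add(Mul(-7, Rational(1, 12)), Mul(21, Rational(-1, 20))) = Add(Rational(-7, 12), Rational(-21, 20)) = Rational(-49, 30) ≈ -1.6333)
Pow(Add(K, Add(Function('v')(3, -4), p)), 2) = Pow(Add(Rational(-49, 30), Add(Mul(-12, -4), -3)), 2) = Pow(Add(Rational(-49, 30), Add(48, -3)), 2) = Pow(Add(Rational(-49, 30), 45), 2) = Pow(Rational(1301, 30), 2) = Rational(1692601, 900)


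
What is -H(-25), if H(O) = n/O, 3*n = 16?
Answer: 16/75 ≈ 0.21333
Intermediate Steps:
n = 16/3 (n = (⅓)*16 = 16/3 ≈ 5.3333)
H(O) = 16/(3*O)
-H(-25) = -16/(3*(-25)) = -16*(-1)/(3*25) = -1*(-16/75) = 16/75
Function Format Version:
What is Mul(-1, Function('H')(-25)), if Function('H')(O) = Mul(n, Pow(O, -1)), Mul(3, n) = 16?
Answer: Rational(16, 75) ≈ 0.21333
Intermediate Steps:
n = Rational(16, 3) (n = Mul(Rational(1, 3), 16) = Rational(16, 3) ≈ 5.3333)
Function('H')(O) = Mul(Rational(16, 3), Pow(O, -1))
Mul(-1, Function('H')(-25)) = Mul(-1, Mul(Rational(16, 3), Pow(-25, -1))) = Mul(-1, Mul(Rational(16, 3), Rational(-1, 25))) = Mul(-1, Rational(-16, 75)) = Rational(16, 75)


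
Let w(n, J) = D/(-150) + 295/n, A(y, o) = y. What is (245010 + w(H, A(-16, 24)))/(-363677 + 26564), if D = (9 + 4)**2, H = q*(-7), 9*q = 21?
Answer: -1800682469/2477780550 ≈ -0.72673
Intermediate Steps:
q = 7/3 (q = (1/9)*21 = 7/3 ≈ 2.3333)
H = -49/3 (H = (7/3)*(-7) = -49/3 ≈ -16.333)
D = 169 (D = 13**2 = 169)
w(n, J) = -169/150 + 295/n (w(n, J) = 169/(-150) + 295/n = 169*(-1/150) + 295/n = -169/150 + 295/n)
(245010 + w(H, A(-16, 24)))/(-363677 + 26564) = (245010 + (-169/150 + 295/(-49/3)))/(-363677 + 26564) = (245010 + (-169/150 + 295*(-3/49)))/(-337113) = (245010 + (-169/150 - 885/49))*(-1/337113) = (245010 - 141031/7350)*(-1/337113) = (1800682469/7350)*(-1/337113) = -1800682469/2477780550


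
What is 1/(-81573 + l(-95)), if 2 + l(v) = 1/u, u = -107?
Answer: -107/8728526 ≈ -1.2259e-5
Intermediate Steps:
l(v) = -215/107 (l(v) = -2 + 1/(-107) = -2 - 1/107 = -215/107)
1/(-81573 + l(-95)) = 1/(-81573 - 215/107) = 1/(-8728526/107) = -107/8728526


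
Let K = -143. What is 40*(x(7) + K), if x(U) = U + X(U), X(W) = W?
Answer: -5160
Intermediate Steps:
x(U) = 2*U (x(U) = U + U = 2*U)
40*(x(7) + K) = 40*(2*7 - 143) = 40*(14 - 143) = 40*(-129) = -5160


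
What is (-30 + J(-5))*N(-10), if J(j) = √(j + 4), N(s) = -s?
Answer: -300 + 10*I ≈ -300.0 + 10.0*I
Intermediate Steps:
J(j) = √(4 + j)
(-30 + J(-5))*N(-10) = (-30 + √(4 - 5))*(-1*(-10)) = (-30 + √(-1))*10 = (-30 + I)*10 = -300 + 10*I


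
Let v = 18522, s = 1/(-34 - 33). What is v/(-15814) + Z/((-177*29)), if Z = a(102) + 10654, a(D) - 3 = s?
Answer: -49890961/15363301 ≈ -3.2474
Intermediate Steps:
s = -1/67 (s = 1/(-67) = -1/67 ≈ -0.014925)
a(D) = 200/67 (a(D) = 3 - 1/67 = 200/67)
Z = 714018/67 (Z = 200/67 + 10654 = 714018/67 ≈ 10657.)
v/(-15814) + Z/((-177*29)) = 18522/(-15814) + 714018/(67*((-177*29))) = 18522*(-1/15814) + (714018/67)/(-5133) = -9261/7907 + (714018/67)*(-1/5133) = -9261/7907 - 4034/1943 = -49890961/15363301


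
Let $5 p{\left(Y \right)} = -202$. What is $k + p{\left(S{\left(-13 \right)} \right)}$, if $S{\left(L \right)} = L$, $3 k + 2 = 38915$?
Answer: $\frac{64653}{5} \approx 12931.0$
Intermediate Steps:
$k = 12971$ ($k = - \frac{2}{3} + \frac{1}{3} \cdot 38915 = - \frac{2}{3} + \frac{38915}{3} = 12971$)
$p{\left(Y \right)} = - \frac{202}{5}$ ($p{\left(Y \right)} = \frac{1}{5} \left(-202\right) = - \frac{202}{5}$)
$k + p{\left(S{\left(-13 \right)} \right)} = 12971 - \frac{202}{5} = \frac{64653}{5}$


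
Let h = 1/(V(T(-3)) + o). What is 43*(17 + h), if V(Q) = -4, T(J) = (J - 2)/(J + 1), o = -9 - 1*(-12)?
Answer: 688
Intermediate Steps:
o = 3 (o = -9 + 12 = 3)
T(J) = (-2 + J)/(1 + J)
h = -1 (h = 1/(-4 + 3) = 1/(-1) = -1)
43*(17 + h) = 43*(17 - 1) = 43*16 = 688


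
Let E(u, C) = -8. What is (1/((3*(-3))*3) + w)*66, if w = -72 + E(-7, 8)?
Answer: -47542/9 ≈ -5282.4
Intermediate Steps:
w = -80 (w = -72 - 8 = -80)
(1/((3*(-3))*3) + w)*66 = (1/((3*(-3))*3) - 80)*66 = (1/(-9*3) - 80)*66 = (1/(-27) - 80)*66 = (-1/27 - 80)*66 = -2161/27*66 = -47542/9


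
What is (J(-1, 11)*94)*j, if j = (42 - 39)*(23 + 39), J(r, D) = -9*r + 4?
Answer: 227292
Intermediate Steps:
J(r, D) = 4 - 9*r
j = 186 (j = 3*62 = 186)
(J(-1, 11)*94)*j = ((4 - 9*(-1))*94)*186 = ((4 + 9)*94)*186 = (13*94)*186 = 1222*186 = 227292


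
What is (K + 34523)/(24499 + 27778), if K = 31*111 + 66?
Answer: 38030/52277 ≈ 0.72747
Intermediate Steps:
K = 3507 (K = 3441 + 66 = 3507)
(K + 34523)/(24499 + 27778) = (3507 + 34523)/(24499 + 27778) = 38030/52277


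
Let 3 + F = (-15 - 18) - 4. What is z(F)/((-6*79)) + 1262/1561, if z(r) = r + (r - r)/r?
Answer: 330314/369957 ≈ 0.89284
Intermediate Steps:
F = -40 (F = -3 + ((-15 - 18) - 4) = -3 + (-33 - 4) = -3 - 37 = -40)
z(r) = r (z(r) = r + 0/r = r + 0 = r)
z(F)/((-6*79)) + 1262/1561 = -40/((-6*79)) + 1262/1561 = -40/(-474) + 1262*(1/1561) = -40*(-1/474) + 1262/1561 = 20/237 + 1262/1561 = 330314/369957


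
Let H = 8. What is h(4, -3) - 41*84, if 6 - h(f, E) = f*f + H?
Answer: -3462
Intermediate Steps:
h(f, E) = -2 - f² (h(f, E) = 6 - (f*f + 8) = 6 - (f² + 8) = 6 - (8 + f²) = 6 + (-8 - f²) = -2 - f²)
h(4, -3) - 41*84 = (-2 - 1*4²) - 41*84 = (-2 - 1*16) - 3444 = (-2 - 16) - 3444 = -18 - 3444 = -3462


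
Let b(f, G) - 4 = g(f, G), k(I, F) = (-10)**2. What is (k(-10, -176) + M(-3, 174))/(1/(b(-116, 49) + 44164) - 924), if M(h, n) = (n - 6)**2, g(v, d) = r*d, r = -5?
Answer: -1244075052/40584851 ≈ -30.654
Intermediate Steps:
k(I, F) = 100
g(v, d) = -5*d
b(f, G) = 4 - 5*G
M(h, n) = (-6 + n)**2
(k(-10, -176) + M(-3, 174))/(1/(b(-116, 49) + 44164) - 924) = (100 + (-6 + 174)**2)/(1/((4 - 5*49) + 44164) - 924) = (100 + 168**2)/(1/((4 - 245) + 44164) - 924) = (100 + 28224)/(1/(-241 + 44164) - 924) = 28324/(1/43923 - 924) = 28324/(-40584851/43923) = 28324*(-43923/40584851) = -1244075052/40584851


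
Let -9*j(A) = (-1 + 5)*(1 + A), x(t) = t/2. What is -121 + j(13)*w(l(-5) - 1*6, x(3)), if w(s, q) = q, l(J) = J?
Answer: -391/3 ≈ -130.33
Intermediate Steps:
x(t) = t/2 (x(t) = t*(1/2) = t/2)
j(A) = -4/9 - 4*A/9 (j(A) = -(-1 + 5)*(1 + A)/9 = -4*(1 + A)/9 = -(4 + 4*A)/9 = -4/9 - 4*A/9)
-121 + j(13)*w(l(-5) - 1*6, x(3)) = -121 + (-4/9 - 4/9*13)*((1/2)*3) = -121 + (-4/9 - 52/9)*(3/2) = -121 - 56/9*3/2 = -121 - 28/3 = -391/3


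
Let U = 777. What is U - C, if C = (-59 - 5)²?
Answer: -3319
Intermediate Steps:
C = 4096 (C = (-64)² = 4096)
U - C = 777 - 1*4096 = 777 - 4096 = -3319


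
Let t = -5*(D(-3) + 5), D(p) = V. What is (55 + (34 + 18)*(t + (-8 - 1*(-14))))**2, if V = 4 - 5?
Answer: 452929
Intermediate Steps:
V = -1
D(p) = -1
t = -20 (t = -5*(-1 + 5) = -5*4 = -20)
(55 + (34 + 18)*(t + (-8 - 1*(-14))))**2 = (55 + (34 + 18)*(-20 + (-8 - 1*(-14))))**2 = (55 + 52*(-20 + (-8 + 14)))**2 = (55 + 52*(-20 + 6))**2 = (55 + 52*(-14))**2 = (55 - 728)**2 = (-673)**2 = 452929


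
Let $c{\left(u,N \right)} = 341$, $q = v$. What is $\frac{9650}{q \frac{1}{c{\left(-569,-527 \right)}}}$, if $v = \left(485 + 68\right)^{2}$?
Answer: $\frac{3290650}{305809} \approx 10.76$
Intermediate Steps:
$v = 305809$ ($v = 553^{2} = 305809$)
$q = 305809$
$\frac{9650}{q \frac{1}{c{\left(-569,-527 \right)}}} = \frac{9650}{305809 \cdot \frac{1}{341}} = \frac{9650}{\frac{305809}{341}} = 9650 \cdot \frac{341}{305809} = \frac{3290650}{305809}$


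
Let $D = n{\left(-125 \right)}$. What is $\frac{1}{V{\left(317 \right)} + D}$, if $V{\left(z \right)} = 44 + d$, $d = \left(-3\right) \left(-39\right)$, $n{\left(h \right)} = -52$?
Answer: $\frac{1}{109} \approx 0.0091743$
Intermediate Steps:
$D = -52$
$d = 117$
$V{\left(z \right)} = 161$ ($V{\left(z \right)} = 44 + 117 = 161$)
$\frac{1}{V{\left(317 \right)} + D} = \frac{1}{161 - 52} = \frac{1}{109}$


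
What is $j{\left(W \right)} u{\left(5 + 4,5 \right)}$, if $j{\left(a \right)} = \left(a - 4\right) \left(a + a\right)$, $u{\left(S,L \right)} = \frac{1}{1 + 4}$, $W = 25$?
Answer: $210$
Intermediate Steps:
$u{\left(S,L \right)} = \frac{1}{5}$
$j{\left(a \right)} = 2 a \left(-4 + a\right)$ ($j{\left(a \right)} = \left(-4 + a\right) 2 a = 2 a \left(-4 + a\right)$)
$j{\left(W \right)} u{\left(5 + 4,5 \right)} = 2 \cdot 25 \left(-4 + 25\right) \frac{1}{5} = 2 \cdot 25 \cdot 21 \cdot \frac{1}{5} = 1050 \cdot \frac{1}{5} = 210$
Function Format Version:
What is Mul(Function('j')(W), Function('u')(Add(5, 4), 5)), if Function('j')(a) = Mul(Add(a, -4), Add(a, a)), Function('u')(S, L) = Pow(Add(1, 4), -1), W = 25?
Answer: 210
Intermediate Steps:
Function('u')(S, L) = Rational(1, 5) (Function('u')(S, L) = Pow(5, -1) = Rational(1, 5))
Function('j')(a) = Mul(2, a, Add(-4, a)) (Function('j')(a) = Mul(Add(-4, a), Mul(2, a)) = Mul(2, a, Add(-4, a)))
Mul(Function('j')(W), Function('u')(Add(5, 4), 5)) = Mul(Mul(2, 25, Add(-4, 25)), Rational(1, 5)) = Mul(Mul(2, 25, 21), Rational(1, 5)) = Mul(1050, Rational(1, 5)) = 210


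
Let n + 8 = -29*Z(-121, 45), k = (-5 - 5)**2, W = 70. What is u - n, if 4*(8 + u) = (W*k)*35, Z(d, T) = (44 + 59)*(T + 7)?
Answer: 216574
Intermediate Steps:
k = 100 (k = (-10)**2 = 100)
Z(d, T) = 721 + 103*T (Z(d, T) = 103*(7 + T) = 721 + 103*T)
u = 61242 (u = -8 + ((70*100)*35)/4 = -8 + (7000*35)/4 = -8 + (1/4)*245000 = -8 + 61250 = 61242)
n = -155332 (n = -8 - 29*(721 + 103*45) = -8 - 29*(721 + 4635) = -8 - 29*5356 = -8 - 155324 = -155332)
u - n = 61242 - 1*(-155332) = 61242 + 155332 = 216574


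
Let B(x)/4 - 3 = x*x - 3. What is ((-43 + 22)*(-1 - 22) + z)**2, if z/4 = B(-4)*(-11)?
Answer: 5442889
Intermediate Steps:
B(x) = 4*x**2 (B(x) = 12 + 4*(x*x - 3) = 12 + 4*(x**2 - 3) = 12 + 4*(-3 + x**2) = 12 + (-12 + 4*x**2) = 4*x**2)
z = -2816 (z = 4*((4*(-4)**2)*(-11)) = 4*((4*16)*(-11)) = 4*(64*(-11)) = 4*(-704) = -2816)
((-43 + 22)*(-1 - 22) + z)**2 = ((-43 + 22)*(-1 - 22) - 2816)**2 = (-21*(-23) - 2816)**2 = (483 - 2816)**2 = (-2333)**2 = 5442889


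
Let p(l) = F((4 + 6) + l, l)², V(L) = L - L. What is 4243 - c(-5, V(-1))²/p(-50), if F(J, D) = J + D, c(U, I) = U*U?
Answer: 1374707/324 ≈ 4242.9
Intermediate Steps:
V(L) = 0
c(U, I) = U²
F(J, D) = D + J
p(l) = (10 + 2*l)² (p(l) = (l + ((4 + 6) + l))² = (l + (10 + l))² = (10 + 2*l)²)
4243 - c(-5, V(-1))²/p(-50) = 4243 - ((-5)²)²/(4*(5 - 50)²) = 4243 - 25²/(4*(-45)²) = 4243 - 625/(4*2025) = 4243 - 625/8100 = 4243 - 1*25/324 = 4243 - 25/324 = 1374707/324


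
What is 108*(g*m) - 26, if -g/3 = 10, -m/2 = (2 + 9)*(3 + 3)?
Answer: 427654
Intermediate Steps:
m = -132 (m = -2*(2 + 9)*(3 + 3) = -22*6 = -2*66 = -132)
g = -30 (g = -3*10 = -30)
108*(g*m) - 26 = 108*(-30*(-132)) - 26 = 108*3960 - 26 = 427680 - 26 = 427654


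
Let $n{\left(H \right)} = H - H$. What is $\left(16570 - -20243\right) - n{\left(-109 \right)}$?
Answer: $36813$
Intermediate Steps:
$n{\left(H \right)} = 0$
$\left(16570 - -20243\right) - n{\left(-109 \right)} = \left(16570 - -20243\right) - 0 = \left(16570 + 20243\right) + 0 = 36813 + 0 = 36813$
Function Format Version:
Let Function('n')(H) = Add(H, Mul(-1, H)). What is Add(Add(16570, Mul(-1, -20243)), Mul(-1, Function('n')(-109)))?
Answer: 36813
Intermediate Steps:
Function('n')(H) = 0
Add(Add(16570, Mul(-1, -20243)), Mul(-1, Function('n')(-109))) = Add(Add(16570, Mul(-1, -20243)), Mul(-1, 0)) = Add(Add(16570, 20243), 0) = Add(36813, 0) = 36813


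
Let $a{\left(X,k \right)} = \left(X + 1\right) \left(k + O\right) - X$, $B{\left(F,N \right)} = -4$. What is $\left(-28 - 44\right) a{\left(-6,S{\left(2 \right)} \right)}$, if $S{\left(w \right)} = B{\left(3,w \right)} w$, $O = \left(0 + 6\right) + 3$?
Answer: $-72$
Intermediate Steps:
$O = 9$ ($O = 6 + 3 = 9$)
$S{\left(w \right)} = - 4 w$
$a{\left(X,k \right)} = - X + \left(1 + X\right) \left(9 + k\right)$ ($a{\left(X,k \right)} = \left(X + 1\right) \left(k + 9\right) - X = \left(1 + X\right) \left(9 + k\right) - X = - X + \left(1 + X\right) \left(9 + k\right)$)
$\left(-28 - 44\right) a{\left(-6,S{\left(2 \right)} \right)} = \left(-28 - 44\right) \left(9 - 8 + 8 \left(-6\right) - 6 \left(\left(-4\right) 2\right)\right) = - 72 \left(9 - 8 - 48 - -48\right) = - 72 \left(9 - 8 - 48 + 48\right) = \left(-72\right) 1 = -72$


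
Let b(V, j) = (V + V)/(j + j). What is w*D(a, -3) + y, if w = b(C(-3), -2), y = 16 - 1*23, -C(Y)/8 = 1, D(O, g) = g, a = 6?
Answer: -19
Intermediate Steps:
C(Y) = -8 (C(Y) = -8*1 = -8)
y = -7 (y = 16 - 23 = -7)
b(V, j) = V/j (b(V, j) = (2*V)/((2*j)) = (2*V)*(1/(2*j)) = V/j)
w = 4 (w = -8/(-2) = -8*(-1/2) = 4)
w*D(a, -3) + y = 4*(-3) - 7 = -12 - 7 = -19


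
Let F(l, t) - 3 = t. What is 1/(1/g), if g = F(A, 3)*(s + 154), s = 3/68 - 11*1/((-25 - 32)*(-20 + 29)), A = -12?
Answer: 5374423/5814 ≈ 924.39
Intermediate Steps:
F(l, t) = 3 + t
s = 2287/34884 (s = 3*(1/68) - 11/(9*(-57)) = 3/68 - 11/(-513) = 3/68 - 11*(-1/513) = 3/68 + 11/513 = 2287/34884 ≈ 0.065560)
g = 5374423/5814 (g = (3 + 3)*(2287/34884 + 154) = 6*(5374423/34884) = 5374423/5814 ≈ 924.39)
1/(1/g) = 1/(1/(5374423/5814)) = 1/(5814/5374423) = 5374423/5814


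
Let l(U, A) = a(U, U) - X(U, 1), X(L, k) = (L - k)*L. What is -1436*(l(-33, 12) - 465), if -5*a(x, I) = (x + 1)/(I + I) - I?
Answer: 75522112/33 ≈ 2.2885e+6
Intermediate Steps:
a(x, I) = I/5 - (1 + x)/(10*I) (a(x, I) = -((x + 1)/(I + I) - I)/5 = -((1 + x)/((2*I)) - I)/5 = -((1 + x)*(1/(2*I)) - I)/5 = -((1 + x)/(2*I) - I)/5 = -(-I + (1 + x)/(2*I))/5 = I/5 - (1 + x)/(10*I))
X(L, k) = L*(L - k)
l(U, A) = -U*(-1 + U) + (-1 - U + 2*U²)/(10*U) (l(U, A) = (-1 - U + 2*U²)/(10*U) - U*(U - 1*1) = (-1 - U + 2*U²)/(10*U) - U*(U - 1) = (-1 - U + 2*U²)/(10*U) - U*(-1 + U) = -U*(-1 + U) + (-1 - U + 2*U²)/(10*U))
-1436*(l(-33, 12) - 465) = -1436*((⅒)*(-1 - 1*(-33) - 10*(-33)³ + 12*(-33)²)/(-33) - 465) = -1436*((⅒)*(-1/33)*(-1 + 33 - 10*(-35937) + 12*1089) - 465) = -1436*((⅒)*(-1/33)*(-1 + 33 + 359370 + 13068) - 465) = -1436*((⅒)*(-1/33)*372470 - 465) = -1436*(-37247/33 - 465) = -1436*(-52592/33) = 75522112/33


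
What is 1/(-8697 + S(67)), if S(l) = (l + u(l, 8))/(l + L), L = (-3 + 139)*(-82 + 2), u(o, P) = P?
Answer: -10813/94040736 ≈ -0.00011498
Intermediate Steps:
L = -10880 (L = 136*(-80) = -10880)
S(l) = (8 + l)/(-10880 + l) (S(l) = (l + 8)/(l - 10880) = (8 + l)/(-10880 + l))
1/(-8697 + S(67)) = 1/(-8697 + (8 + 67)/(-10880 + 67)) = 1/(-8697 + 75/(-10813)) = 1/(-8697 - 1/10813*75) = 1/(-8697 - 75/10813) = 1/(-94040736/10813) = -10813/94040736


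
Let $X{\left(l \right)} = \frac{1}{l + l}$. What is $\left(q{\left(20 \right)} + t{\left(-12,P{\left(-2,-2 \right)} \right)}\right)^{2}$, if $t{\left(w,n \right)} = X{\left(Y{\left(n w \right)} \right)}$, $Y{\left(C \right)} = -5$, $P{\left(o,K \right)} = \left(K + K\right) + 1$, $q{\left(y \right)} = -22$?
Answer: $\frac{48841}{100} \approx 488.41$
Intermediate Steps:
$P{\left(o,K \right)} = 1 + 2 K$ ($P{\left(o,K \right)} = 2 K + 1 = 1 + 2 K$)
$X{\left(l \right)} = \frac{1}{2 l}$
$t{\left(w,n \right)} = - \frac{1}{10}$ ($t{\left(w,n \right)} = \frac{1}{2 \left(-5\right)} = \frac{1}{2} \left(- \frac{1}{5}\right) = - \frac{1}{10}$)
$\left(q{\left(20 \right)} + t{\left(-12,P{\left(-2,-2 \right)} \right)}\right)^{2} = \left(-22 - \frac{1}{10}\right)^{2} = \left(- \frac{221}{10}\right)^{2} = \frac{48841}{100}$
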